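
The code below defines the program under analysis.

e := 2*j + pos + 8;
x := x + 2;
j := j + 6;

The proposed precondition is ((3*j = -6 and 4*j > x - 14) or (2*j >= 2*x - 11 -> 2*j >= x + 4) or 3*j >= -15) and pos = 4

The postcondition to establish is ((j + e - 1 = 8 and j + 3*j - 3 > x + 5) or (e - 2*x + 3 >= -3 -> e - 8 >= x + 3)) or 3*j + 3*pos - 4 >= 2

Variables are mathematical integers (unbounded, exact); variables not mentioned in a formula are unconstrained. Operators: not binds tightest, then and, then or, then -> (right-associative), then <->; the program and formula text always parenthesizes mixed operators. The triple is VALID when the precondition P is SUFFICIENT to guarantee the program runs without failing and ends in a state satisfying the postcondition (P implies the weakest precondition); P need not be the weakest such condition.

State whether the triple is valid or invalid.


Working backward. After the program, the postcondition ((j + e - 1 = 8 and j + 3*j - 3 > x + 5) or (e - 2*x + 3 >= -3 -> e - 8 >= x + 3)) or 3*j + 3*pos - 4 >= 2 must hold; in canonical form it is (e + j = 9 and 4*j > x + 8) or (e >= 2*x - 6 -> e >= x + 11) or 3*j + 3*pos >= 6.
Before j := j + 6: (e + j = 3 and 4*j > x - 16) or (e >= 2*x - 6 -> e >= x + 11) or 3*j + 3*pos >= -12
Before x := x + 2: (e + j = 3 and 4*j > x - 14) or (e >= 2*x - 2 -> e >= x + 13) or 3*j + 3*pos >= -12
Before e := 2*j + pos + 8: (3*j + pos = -5 and 4*j > x - 14) or (2*j + pos >= 2*x - 10 -> 2*j + pos >= x + 5) or 3*j + 3*pos >= -12
The weakest precondition is (3*j + pos = -5 and 4*j > x - 14) or (2*j + pos >= 2*x - 10 -> 2*j + pos >= x + 5) or 3*j + 3*pos >= -12.
Check whether ((3*j = -6 and 4*j > x - 14) or (2*j >= 2*x - 11 -> 2*j >= x + 4) or 3*j >= -15) and pos = 4 implies it.
Countermodel: at the initial state j = -9, pos = 4, x = -2, the precondition holds but the weakest precondition fails.
Answer: invalid


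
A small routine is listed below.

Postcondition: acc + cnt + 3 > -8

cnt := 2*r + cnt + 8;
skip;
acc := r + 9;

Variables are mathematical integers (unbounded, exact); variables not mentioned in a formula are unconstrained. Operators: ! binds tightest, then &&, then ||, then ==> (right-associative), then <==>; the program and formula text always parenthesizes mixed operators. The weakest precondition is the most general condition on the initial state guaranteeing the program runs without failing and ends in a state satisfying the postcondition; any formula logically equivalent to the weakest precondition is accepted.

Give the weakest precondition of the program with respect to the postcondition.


Working backward. After the program, the postcondition acc + cnt + 3 > -8 must hold; in canonical form it is acc + cnt > -11.
Before acc := r + 9: cnt + r > -20
Before skip: cnt + r > -20
Before cnt := 2*r + cnt + 8: cnt + 3*r > -28
Answer: WP = cnt + 3*r > -28


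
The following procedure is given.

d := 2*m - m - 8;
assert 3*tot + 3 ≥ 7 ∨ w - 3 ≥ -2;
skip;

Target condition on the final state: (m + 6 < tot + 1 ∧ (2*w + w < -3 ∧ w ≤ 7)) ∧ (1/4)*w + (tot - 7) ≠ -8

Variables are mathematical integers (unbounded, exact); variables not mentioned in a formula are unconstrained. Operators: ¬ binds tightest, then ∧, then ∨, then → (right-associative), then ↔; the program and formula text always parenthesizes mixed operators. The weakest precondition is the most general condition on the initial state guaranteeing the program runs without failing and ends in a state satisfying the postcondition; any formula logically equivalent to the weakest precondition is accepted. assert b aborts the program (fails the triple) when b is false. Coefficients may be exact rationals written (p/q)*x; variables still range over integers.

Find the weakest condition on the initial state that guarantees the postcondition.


Working backward. After the program, the postcondition (m + 6 < tot + 1 ∧ (2*w + w < -3 ∧ w ≤ 7)) ∧ (1/4)*w + (tot - 7) ≠ -8 must hold; in canonical form it is m < tot - 5 ∧ 3*w < -3 ∧ w ≤ 7 ∧ tot + (1/4)*w ≠ -1.
Before skip: m < tot - 5 ∧ 3*w < -3 ∧ w ≤ 7 ∧ tot + (1/4)*w ≠ -1
Before assert 3*tot + 3 ≥ 7 ∨ w - 3 ≥ -2: (3*tot ≥ 4 ∨ w ≥ 1) ∧ m < tot - 5 ∧ 3*w < -3 ∧ w ≤ 7 ∧ tot + (1/4)*w ≠ -1
Before d := 2*m - m - 8: (3*tot ≥ 4 ∨ w ≥ 1) ∧ m < tot - 5 ∧ 3*w < -3 ∧ w ≤ 7 ∧ tot + (1/4)*w ≠ -1
Answer: WP = (3*tot ≥ 4 ∨ w ≥ 1) ∧ m < tot - 5 ∧ 3*w < -3 ∧ w ≤ 7 ∧ tot + (1/4)*w ≠ -1


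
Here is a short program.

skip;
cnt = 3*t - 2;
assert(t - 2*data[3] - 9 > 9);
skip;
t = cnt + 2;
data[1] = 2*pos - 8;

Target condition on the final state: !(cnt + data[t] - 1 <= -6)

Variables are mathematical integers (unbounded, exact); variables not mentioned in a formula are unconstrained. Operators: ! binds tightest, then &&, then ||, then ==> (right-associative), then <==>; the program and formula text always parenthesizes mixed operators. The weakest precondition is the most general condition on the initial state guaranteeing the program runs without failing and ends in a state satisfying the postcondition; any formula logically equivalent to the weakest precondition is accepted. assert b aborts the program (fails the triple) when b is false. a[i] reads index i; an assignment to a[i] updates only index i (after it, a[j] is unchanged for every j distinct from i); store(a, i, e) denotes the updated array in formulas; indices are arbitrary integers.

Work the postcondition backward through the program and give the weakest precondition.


Working backward. After the program, the postcondition !(cnt + data[t] - 1 <= -6) must hold; in canonical form it is !(data[t] + cnt <= -5).
Before data[1] := 2*pos - 8: !(store(data, 1, 2*pos - 8)[t] + cnt <= -5)
Before t := cnt + 2: !(store(data, 1, 2*pos - 8)[cnt + 2] + cnt <= -5)
Before skip: !(store(data, 1, 2*pos - 8)[cnt + 2] + cnt <= -5)
Before assert t - 2*data[3] - 9 > 9: t > 2*data[3] + 18 && (!(store(data, 1, 2*pos - 8)[cnt + 2] + cnt <= -5))
Before cnt := 3*t - 2: t > 2*data[3] + 18 && (!(store(data, 1, 2*pos - 8)[3*t] + 3*t <= -3))
Before skip: t > 2*data[3] + 18 && (!(store(data, 1, 2*pos - 8)[3*t] + 3*t <= -3))
Answer: WP = t > 2*data[3] + 18 && (!(store(data, 1, 2*pos - 8)[3*t] + 3*t <= -3))


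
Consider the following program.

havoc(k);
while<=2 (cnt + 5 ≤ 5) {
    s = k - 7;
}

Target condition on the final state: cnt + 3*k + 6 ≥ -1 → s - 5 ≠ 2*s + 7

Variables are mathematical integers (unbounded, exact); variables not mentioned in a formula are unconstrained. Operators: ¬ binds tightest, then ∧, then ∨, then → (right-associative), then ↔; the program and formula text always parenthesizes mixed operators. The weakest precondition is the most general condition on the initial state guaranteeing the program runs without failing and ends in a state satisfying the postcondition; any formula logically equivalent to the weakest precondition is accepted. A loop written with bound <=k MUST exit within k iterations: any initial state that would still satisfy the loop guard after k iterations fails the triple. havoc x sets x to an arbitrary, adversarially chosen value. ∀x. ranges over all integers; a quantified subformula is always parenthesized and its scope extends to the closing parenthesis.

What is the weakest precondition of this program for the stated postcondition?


Working backward. After the program, the postcondition cnt + 3*k + 6 ≥ -1 → s - 5 ≠ 2*s + 7 must hold; in canonical form it is cnt + 3*k ≥ -7 → s ≠ -12.
Before the loop (bound <=2), unroll the exhaustion recursion (WP_0 = exit-now case; WP_j = one more guarded iteration, up to j = 2):
  WP_0: (¬(cnt ≤ 0)) ∧ (cnt + 3*k ≥ -7 → s ≠ -12)
  WP_1: (cnt ≤ 0 → ((¬(cnt ≤ 0)) ∧ (cnt + 3*k ≥ -7 → k ≠ -5))) ∧ ((¬(cnt ≤ 0)) → (cnt + 3*k ≥ -7 → s ≠ -12))
  WP_2: (cnt ≤ 0 → ((cnt ≤ 0 → ((¬(cnt ≤ 0)) ∧ (cnt + 3*k ≥ -7 → k ≠ -5))) ∧ ((¬(cnt ≤ 0)) → (cnt + 3*k ≥ -7 → k ≠ -5)))) ∧ ((¬(cnt ≤ 0)) → (cnt + 3*k ≥ -7 → s ≠ -12))
So before the loop: (cnt ≤ 0 → ((cnt ≤ 0 → ((¬(cnt ≤ 0)) ∧ (cnt + 3*k ≥ -7 → k ≠ -5))) ∧ ((¬(cnt ≤ 0)) → (cnt + 3*k ≥ -7 → k ≠ -5)))) ∧ ((¬(cnt ≤ 0)) → (cnt + 3*k ≥ -7 → s ≠ -12))
Before havoc k: ∀k_1. ((cnt ≤ 0 → ((cnt ≤ 0 → ((¬(cnt ≤ 0)) ∧ (cnt + 3*k_1 ≥ -7 → k_1 ≠ -5))) ∧ ((¬(cnt ≤ 0)) → (cnt + 3*k_1 ≥ -7 → k_1 ≠ -5)))) ∧ ((¬(cnt ≤ 0)) → (cnt + 3*k_1 ≥ -7 → s ≠ -12)))
Answer: WP = ∀k_1. ((cnt ≤ 0 → ((cnt ≤ 0 → ((¬(cnt ≤ 0)) ∧ (cnt + 3*k_1 ≥ -7 → k_1 ≠ -5))) ∧ ((¬(cnt ≤ 0)) → (cnt + 3*k_1 ≥ -7 → k_1 ≠ -5)))) ∧ ((¬(cnt ≤ 0)) → (cnt + 3*k_1 ≥ -7 → s ≠ -12)))


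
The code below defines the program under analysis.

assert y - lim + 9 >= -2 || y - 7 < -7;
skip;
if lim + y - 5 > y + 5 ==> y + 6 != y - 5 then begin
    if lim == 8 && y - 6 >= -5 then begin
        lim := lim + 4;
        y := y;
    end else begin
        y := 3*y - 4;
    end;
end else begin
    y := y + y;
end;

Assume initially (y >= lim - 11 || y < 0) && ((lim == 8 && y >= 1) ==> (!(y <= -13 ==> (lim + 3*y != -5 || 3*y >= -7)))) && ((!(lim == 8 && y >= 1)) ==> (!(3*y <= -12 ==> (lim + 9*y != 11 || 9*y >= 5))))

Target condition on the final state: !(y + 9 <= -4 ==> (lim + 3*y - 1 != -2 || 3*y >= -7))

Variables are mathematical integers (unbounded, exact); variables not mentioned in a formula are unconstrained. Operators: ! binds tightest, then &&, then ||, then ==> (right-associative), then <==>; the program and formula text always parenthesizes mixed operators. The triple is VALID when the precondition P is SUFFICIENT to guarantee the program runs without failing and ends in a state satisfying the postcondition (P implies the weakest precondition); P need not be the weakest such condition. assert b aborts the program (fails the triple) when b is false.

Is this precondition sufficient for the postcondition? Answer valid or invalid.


Working backward. After the program, the postcondition !(y + 9 <= -4 ==> (lim + 3*y - 1 != -2 || 3*y >= -7)) must hold; in canonical form it is !(y <= -13 ==> (lim + 3*y != -1 || 3*y >= -7)).
Then branch requires ((lim == 8 && y >= 1) ==> (!(y <= -13 ==> (lim + 3*y != -5 || 3*y >= -7)))) && ((!(lim == 8 && y >= 1)) ==> (!(3*y <= -9 ==> (lim + 9*y != 11 || 9*y >= 5)))); else branch requires !(2*y <= -13 ==> (lim + 6*y != -1 || 6*y >= -7)).
Before the if: ((lim == 8 && y >= 1) ==> (!(y <= -13 ==> (lim + 3*y != -5 || 3*y >= -7)))) && ((!(lim == 8 && y >= 1)) ==> (!(3*y <= -9 ==> (lim + 9*y != 11 || 9*y >= 5))))
Before skip: ((lim == 8 && y >= 1) ==> (!(y <= -13 ==> (lim + 3*y != -5 || 3*y >= -7)))) && ((!(lim == 8 && y >= 1)) ==> (!(3*y <= -9 ==> (lim + 9*y != 11 || 9*y >= 5))))
Before assert y - lim + 9 >= -2 || y - 7 < -7: (y >= lim - 11 || y < 0) && ((lim == 8 && y >= 1) ==> (!(y <= -13 ==> (lim + 3*y != -5 || 3*y >= -7)))) && ((!(lim == 8 && y >= 1)) ==> (!(3*y <= -9 ==> (lim + 9*y != 11 || 9*y >= 5))))
The weakest precondition is (y >= lim - 11 || y < 0) && ((lim == 8 && y >= 1) ==> (!(y <= -13 ==> (lim + 3*y != -5 || 3*y >= -7)))) && ((!(lim == 8 && y >= 1)) ==> (!(3*y <= -9 ==> (lim + 9*y != 11 || 9*y >= 5)))).
Check whether (y >= lim - 11 || y < 0) && ((lim == 8 && y >= 1) ==> (!(y <= -13 ==> (lim + 3*y != -5 || 3*y >= -7)))) && ((!(lim == 8 && y >= 1)) ==> (!(3*y <= -12 ==> (lim + 9*y != 11 || 9*y >= 5)))) implies it.
Every state satisfying the precondition satisfies the weakest precondition: the implication holds.
Answer: valid


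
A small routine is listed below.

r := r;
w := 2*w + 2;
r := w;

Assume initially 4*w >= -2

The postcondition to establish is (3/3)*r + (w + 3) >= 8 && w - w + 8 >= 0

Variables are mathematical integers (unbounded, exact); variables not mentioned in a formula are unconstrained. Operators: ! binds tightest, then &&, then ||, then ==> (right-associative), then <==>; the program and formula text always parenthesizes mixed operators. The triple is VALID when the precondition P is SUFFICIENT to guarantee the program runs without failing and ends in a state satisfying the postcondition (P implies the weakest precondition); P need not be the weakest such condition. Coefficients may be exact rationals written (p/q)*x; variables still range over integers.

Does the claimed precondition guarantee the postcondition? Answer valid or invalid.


Working backward. After the program, the postcondition (3/3)*r + (w + 3) >= 8 && w - w + 8 >= 0 must hold; in canonical form it is r + w >= 5.
Before r := w: 2*w >= 5
Before w := 2*w + 2: 4*w >= 1
Before r := r: 4*w >= 1
The weakest precondition is 4*w >= 1.
Check whether 4*w >= -2 implies it.
Countermodel: at the initial state w = 0, the precondition holds but the weakest precondition fails.
Answer: invalid


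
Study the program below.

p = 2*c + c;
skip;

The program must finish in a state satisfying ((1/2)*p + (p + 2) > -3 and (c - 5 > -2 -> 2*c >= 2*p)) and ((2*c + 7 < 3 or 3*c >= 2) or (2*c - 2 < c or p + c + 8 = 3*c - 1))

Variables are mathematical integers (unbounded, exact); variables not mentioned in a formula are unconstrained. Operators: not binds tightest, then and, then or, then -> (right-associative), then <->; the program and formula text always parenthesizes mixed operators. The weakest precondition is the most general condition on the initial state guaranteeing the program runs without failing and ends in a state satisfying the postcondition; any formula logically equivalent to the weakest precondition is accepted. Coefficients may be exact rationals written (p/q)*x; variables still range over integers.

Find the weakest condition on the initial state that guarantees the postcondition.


Working backward. After the program, the postcondition ((1/2)*p + (p + 2) > -3 and (c - 5 > -2 -> 2*c >= 2*p)) and ((2*c + 7 < 3 or 3*c >= 2) or (2*c - 2 < c or p + c + 8 = 3*c - 1)) must hold; in canonical form it is (3/2)*p > -5 and (c > 3 -> 2*c >= 2*p) and (2*c < -4 or 3*c >= 2 or c < 2 or p = 2*c - 9).
Before skip: (3/2)*p > -5 and (c > 3 -> 2*c >= 2*p) and (2*c < -4 or 3*c >= 2 or c < 2 or p = 2*c - 9)
Before p := 2*c + c: (9/2)*c > -5 and (c > 3 -> 4*c <= 0) and (2*c < -4 or 3*c >= 2 or c < 2 or c = -9)
Answer: WP = (9/2)*c > -5 and (c > 3 -> 4*c <= 0) and (2*c < -4 or 3*c >= 2 or c < 2 or c = -9)


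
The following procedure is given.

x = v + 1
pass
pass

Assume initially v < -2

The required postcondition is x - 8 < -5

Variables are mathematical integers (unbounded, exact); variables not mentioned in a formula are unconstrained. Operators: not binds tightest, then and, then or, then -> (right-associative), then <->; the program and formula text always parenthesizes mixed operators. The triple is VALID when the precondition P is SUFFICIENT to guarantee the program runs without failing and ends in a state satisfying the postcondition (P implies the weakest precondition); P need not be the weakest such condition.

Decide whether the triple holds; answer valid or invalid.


Working backward. After the program, the postcondition x - 8 < -5 must hold; in canonical form it is x < 3.
Before skip: x < 3
Before skip: x < 3
Before x := v + 1: v < 2
The weakest precondition is v < 2.
Check whether v < -2 implies it.
Every state satisfying the precondition satisfies the weakest precondition: the implication holds.
Answer: valid


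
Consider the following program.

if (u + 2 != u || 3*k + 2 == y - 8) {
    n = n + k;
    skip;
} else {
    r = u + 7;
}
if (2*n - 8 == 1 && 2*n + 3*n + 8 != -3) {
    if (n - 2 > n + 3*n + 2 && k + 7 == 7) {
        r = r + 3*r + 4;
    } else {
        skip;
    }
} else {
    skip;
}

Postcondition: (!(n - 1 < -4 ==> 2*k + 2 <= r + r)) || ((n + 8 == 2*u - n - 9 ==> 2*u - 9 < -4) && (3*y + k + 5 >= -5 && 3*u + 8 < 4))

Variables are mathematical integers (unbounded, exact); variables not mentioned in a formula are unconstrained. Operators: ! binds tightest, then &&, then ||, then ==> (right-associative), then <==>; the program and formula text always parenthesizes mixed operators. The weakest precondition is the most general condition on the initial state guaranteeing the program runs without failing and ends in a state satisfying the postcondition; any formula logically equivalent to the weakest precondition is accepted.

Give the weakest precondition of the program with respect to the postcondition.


Working backward. After the program, the postcondition (!(n - 1 < -4 ==> 2*k + 2 <= r + r)) || ((n + 8 == 2*u - n - 9 ==> 2*u - 9 < -4) && (3*y + k + 5 >= -5 && 3*u + 8 < 4)) must hold; in canonical form it is (!(n < -3 ==> 2*k <= 2*r - 2)) || ((2*n == 2*u - 17 ==> 2*u < 5) && k + 3*y >= -10 && 3*u < -4).
Then branch requires ((3*n < -4 && k == 0) ==> ((!(n < -3 ==> 2*k <= 8*r + 6)) || ((2*n == 2*u - 17 ==> 2*u < 5) && k + 3*y >= -10 && 3*u < -4))) && ((!(3*n < -4 && k == 0)) ==> ((!(n < -3 ==> 2*k <= 2*r - 2)) || ((2*n == 2*u - 17 ==> 2*u < 5) && k + 3*y >= -10 && 3*u < -4))); else branch requires (!(n < -3 ==> 2*k <= 2*r - 2)) || ((2*n == 2*u - 17 ==> 2*u < 5) && k + 3*y >= -10 && 3*u < -4).
Before the if: ((2*n == 9 && 5*n != -11) ==> (((3*n < -4 && k == 0) ==> ((!(n < -3 ==> 2*k <= 8*r + 6)) || ((2*n == 2*u - 17 ==> 2*u < 5) && k + 3*y >= -10 && 3*u < -4))) && ((!(3*n < -4 && k == 0)) ==> ((!(n < -3 ==> 2*k <= 2*r - 2)) || ((2*n == 2*u - 17 ==> 2*u < 5) && k + 3*y >= -10 && 3*u < -4))))) && ((!(2*n == 9 && 5*n != -11)) ==> ((!(n < -3 ==> 2*k <= 2*r - 2)) || ((2*n == 2*u - 17 ==> 2*u < 5) && k + 3*y >= -10 && 3*u < -4)))
Then branch requires ((2*k + 2*n == 9 && 5*k + 5*n != -11) ==> (((3*k + 3*n < -4 && k == 0) ==> ((!(k + n < -3 ==> 2*k <= 8*r + 6)) || ((2*k + 2*n == 2*u - 17 ==> 2*u < 5) && k + 3*y >= -10 && 3*u < -4))) && ((!(3*k + 3*n < -4 && k == 0)) ==> ((!(k + n < -3 ==> 2*k <= 2*r - 2)) || ((2*k + 2*n == 2*u - 17 ==> 2*u < 5) && k + 3*y >= -10 && 3*u < -4))))) && ((!(2*k + 2*n == 9 && 5*k + 5*n != -11)) ==> ((!(k + n < -3 ==> 2*k <= 2*r - 2)) || ((2*k + 2*n == 2*u - 17 ==> 2*u < 5) && k + 3*y >= -10 && 3*u < -4))); else branch requires ((2*n == 9 && 5*n != -11) ==> (((3*n < -4 && k == 0) ==> ((!(n < -3 ==> 2*k <= 8*u + 62)) || ((2*n == 2*u - 17 ==> 2*u < 5) && k + 3*y >= -10 && 3*u < -4))) && ((!(3*n < -4 && k == 0)) ==> ((!(n < -3 ==> 2*k <= 2*u + 12)) || ((2*n == 2*u - 17 ==> 2*u < 5) && k + 3*y >= -10 && 3*u < -4))))) && ((!(2*n == 9 && 5*n != -11)) ==> ((!(n < -3 ==> 2*k <= 2*u + 12)) || ((2*n == 2*u - 17 ==> 2*u < 5) && k + 3*y >= -10 && 3*u < -4))).
Before the if: ((2*k + 2*n == 9 && 5*k + 5*n != -11) ==> (((3*k + 3*n < -4 && k == 0) ==> ((!(k + n < -3 ==> 2*k <= 8*r + 6)) || ((2*k + 2*n == 2*u - 17 ==> 2*u < 5) && k + 3*y >= -10 && 3*u < -4))) && ((!(3*k + 3*n < -4 && k == 0)) ==> ((!(k + n < -3 ==> 2*k <= 2*r - 2)) || ((2*k + 2*n == 2*u - 17 ==> 2*u < 5) && k + 3*y >= -10 && 3*u < -4))))) && ((!(2*k + 2*n == 9 && 5*k + 5*n != -11)) ==> ((!(k + n < -3 ==> 2*k <= 2*r - 2)) || ((2*k + 2*n == 2*u - 17 ==> 2*u < 5) && k + 3*y >= -10 && 3*u < -4)))
Answer: WP = ((2*k + 2*n == 9 && 5*k + 5*n != -11) ==> (((3*k + 3*n < -4 && k == 0) ==> ((!(k + n < -3 ==> 2*k <= 8*r + 6)) || ((2*k + 2*n == 2*u - 17 ==> 2*u < 5) && k + 3*y >= -10 && 3*u < -4))) && ((!(3*k + 3*n < -4 && k == 0)) ==> ((!(k + n < -3 ==> 2*k <= 2*r - 2)) || ((2*k + 2*n == 2*u - 17 ==> 2*u < 5) && k + 3*y >= -10 && 3*u < -4))))) && ((!(2*k + 2*n == 9 && 5*k + 5*n != -11)) ==> ((!(k + n < -3 ==> 2*k <= 2*r - 2)) || ((2*k + 2*n == 2*u - 17 ==> 2*u < 5) && k + 3*y >= -10 && 3*u < -4)))


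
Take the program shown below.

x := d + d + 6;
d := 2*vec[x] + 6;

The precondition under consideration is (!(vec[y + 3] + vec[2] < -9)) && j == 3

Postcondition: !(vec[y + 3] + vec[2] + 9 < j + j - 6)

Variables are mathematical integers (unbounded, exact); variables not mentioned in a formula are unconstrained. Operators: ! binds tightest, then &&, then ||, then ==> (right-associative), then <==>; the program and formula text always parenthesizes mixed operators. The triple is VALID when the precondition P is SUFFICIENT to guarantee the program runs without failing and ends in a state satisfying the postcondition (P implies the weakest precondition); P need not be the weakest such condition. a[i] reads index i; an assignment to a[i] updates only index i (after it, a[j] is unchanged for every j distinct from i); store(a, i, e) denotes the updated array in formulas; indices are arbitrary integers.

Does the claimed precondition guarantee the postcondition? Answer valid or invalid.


Working backward. After the program, the postcondition !(vec[y + 3] + vec[2] + 9 < j + j - 6) must hold; in canonical form it is !(vec[y + 3] + vec[2] < 2*j - 15).
Before d := 2*vec[x] + 6: !(vec[y + 3] + vec[2] < 2*j - 15)
Before x := d + d + 6: !(vec[y + 3] + vec[2] < 2*j - 15)
The weakest precondition is !(vec[y + 3] + vec[2] < 2*j - 15).
Check whether (!(vec[y + 3] + vec[2] < -9)) && j == 3 implies it.
Every state satisfying the precondition satisfies the weakest precondition: the implication holds.
Answer: valid


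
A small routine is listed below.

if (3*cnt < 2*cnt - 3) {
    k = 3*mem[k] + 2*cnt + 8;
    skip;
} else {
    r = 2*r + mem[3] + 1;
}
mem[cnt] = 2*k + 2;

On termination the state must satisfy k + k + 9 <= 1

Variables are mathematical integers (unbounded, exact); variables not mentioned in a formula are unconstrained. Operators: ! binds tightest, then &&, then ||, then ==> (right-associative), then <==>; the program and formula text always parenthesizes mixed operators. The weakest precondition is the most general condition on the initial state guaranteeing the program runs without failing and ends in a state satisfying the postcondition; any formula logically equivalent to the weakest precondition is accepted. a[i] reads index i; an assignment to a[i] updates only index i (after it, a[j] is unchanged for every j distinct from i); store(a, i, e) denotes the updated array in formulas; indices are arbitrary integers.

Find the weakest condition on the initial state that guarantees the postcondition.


Working backward. After the program, the postcondition k + k + 9 <= 1 must hold; in canonical form it is 2*k <= -8.
Before mem[cnt] := 2*k + 2: 2*k <= -8
Then branch requires 6*mem[k] + 4*cnt <= -24; else branch requires 2*k <= -8.
Before the if: (cnt < -3 ==> 6*mem[k] + 4*cnt <= -24) && ((!(cnt < -3)) ==> 2*k <= -8)
Answer: WP = (cnt < -3 ==> 6*mem[k] + 4*cnt <= -24) && ((!(cnt < -3)) ==> 2*k <= -8)


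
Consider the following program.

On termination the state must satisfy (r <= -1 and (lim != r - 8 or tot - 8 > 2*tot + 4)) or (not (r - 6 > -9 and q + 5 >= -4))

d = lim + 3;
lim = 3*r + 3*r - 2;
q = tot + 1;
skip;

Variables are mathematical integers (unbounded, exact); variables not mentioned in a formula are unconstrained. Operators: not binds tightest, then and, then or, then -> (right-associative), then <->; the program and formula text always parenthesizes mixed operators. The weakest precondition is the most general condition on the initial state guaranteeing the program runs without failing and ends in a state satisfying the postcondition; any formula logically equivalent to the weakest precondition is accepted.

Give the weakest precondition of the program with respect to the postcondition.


Working backward. After the program, the postcondition (r <= -1 and (lim != r - 8 or tot - 8 > 2*tot + 4)) or (not (r - 6 > -9 and q + 5 >= -4)) must hold; in canonical form it is (r <= -1 and (lim != r - 8 or tot < -12)) or (not (r > -3 and q >= -9)).
Before skip: (r <= -1 and (lim != r - 8 or tot < -12)) or (not (r > -3 and q >= -9))
Before q := tot + 1: (r <= -1 and (lim != r - 8 or tot < -12)) or (not (r > -3 and tot >= -10))
Before lim := 3*r + 3*r - 2: (r <= -1 and (5*r != -6 or tot < -12)) or (not (r > -3 and tot >= -10))
Before d := lim + 3: (r <= -1 and (5*r != -6 or tot < -12)) or (not (r > -3 and tot >= -10))
Answer: WP = (r <= -1 and (5*r != -6 or tot < -12)) or (not (r > -3 and tot >= -10))


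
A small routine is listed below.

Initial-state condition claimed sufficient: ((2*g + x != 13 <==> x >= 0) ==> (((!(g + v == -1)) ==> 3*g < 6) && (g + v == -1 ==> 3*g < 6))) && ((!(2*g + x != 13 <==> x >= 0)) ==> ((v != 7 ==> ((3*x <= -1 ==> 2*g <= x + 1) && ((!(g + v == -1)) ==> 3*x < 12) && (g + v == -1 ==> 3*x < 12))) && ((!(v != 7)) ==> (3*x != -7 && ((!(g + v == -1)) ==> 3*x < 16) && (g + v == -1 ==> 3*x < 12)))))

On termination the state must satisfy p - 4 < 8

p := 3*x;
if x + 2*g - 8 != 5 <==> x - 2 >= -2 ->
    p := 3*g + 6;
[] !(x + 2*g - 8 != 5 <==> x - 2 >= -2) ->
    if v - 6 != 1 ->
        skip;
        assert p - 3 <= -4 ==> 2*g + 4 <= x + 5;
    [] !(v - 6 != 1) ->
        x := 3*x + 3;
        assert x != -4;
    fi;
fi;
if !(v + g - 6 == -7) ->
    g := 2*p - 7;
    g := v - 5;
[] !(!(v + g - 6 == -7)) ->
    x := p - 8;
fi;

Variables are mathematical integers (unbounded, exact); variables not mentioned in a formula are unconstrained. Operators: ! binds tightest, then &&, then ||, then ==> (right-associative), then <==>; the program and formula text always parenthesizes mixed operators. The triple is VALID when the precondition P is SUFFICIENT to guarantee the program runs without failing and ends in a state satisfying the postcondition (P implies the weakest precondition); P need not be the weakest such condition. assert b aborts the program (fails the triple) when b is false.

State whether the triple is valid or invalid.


Working backward. After the program, the postcondition p - 4 < 8 must hold; in canonical form it is p < 12.
Then branch requires p < 12; else branch requires p < 12.
Before the if: ((!(g + v == -1)) ==> p < 12) && (g + v == -1 ==> p < 12)
Then branch requires ((!(g + v == -1)) ==> 3*g < 6) && (g + v == -1 ==> 3*g < 6); else branch requires (v != 7 ==> ((p <= -1 ==> 2*g <= x + 1) && ((!(g + v == -1)) ==> p < 12) && (g + v == -1 ==> p < 12))) && ((!(v != 7)) ==> (3*x != -7 && ((!(g + v == -1)) ==> p < 12) && (g + v == -1 ==> p < 12))).
Before the if: ((2*g + x != 13 <==> x >= 0) ==> (((!(g + v == -1)) ==> 3*g < 6) && (g + v == -1 ==> 3*g < 6))) && ((!(2*g + x != 13 <==> x >= 0)) ==> ((v != 7 ==> ((p <= -1 ==> 2*g <= x + 1) && ((!(g + v == -1)) ==> p < 12) && (g + v == -1 ==> p < 12))) && ((!(v != 7)) ==> (3*x != -7 && ((!(g + v == -1)) ==> p < 12) && (g + v == -1 ==> p < 12)))))
Before p := 3*x: ((2*g + x != 13 <==> x >= 0) ==> (((!(g + v == -1)) ==> 3*g < 6) && (g + v == -1 ==> 3*g < 6))) && ((!(2*g + x != 13 <==> x >= 0)) ==> ((v != 7 ==> ((3*x <= -1 ==> 2*g <= x + 1) && ((!(g + v == -1)) ==> 3*x < 12) && (g + v == -1 ==> 3*x < 12))) && ((!(v != 7)) ==> (3*x != -7 && ((!(g + v == -1)) ==> 3*x < 12) && (g + v == -1 ==> 3*x < 12)))))
The weakest precondition is ((2*g + x != 13 <==> x >= 0) ==> (((!(g + v == -1)) ==> 3*g < 6) && (g + v == -1 ==> 3*g < 6))) && ((!(2*g + x != 13 <==> x >= 0)) ==> ((v != 7 ==> ((3*x <= -1 ==> 2*g <= x + 1) && ((!(g + v == -1)) ==> 3*x < 12) && (g + v == -1 ==> 3*x < 12))) && ((!(v != 7)) ==> (3*x != -7 && ((!(g + v == -1)) ==> 3*x < 12) && (g + v == -1 ==> 3*x < 12))))).
Check whether ((2*g + x != 13 <==> x >= 0) ==> (((!(g + v == -1)) ==> 3*g < 6) && (g + v == -1 ==> 3*g < 6))) && ((!(2*g + x != 13 <==> x >= 0)) ==> ((v != 7 ==> ((3*x <= -1 ==> 2*g <= x + 1) && ((!(g + v == -1)) ==> 3*x < 12) && (g + v == -1 ==> 3*x < 12))) && ((!(v != 7)) ==> (3*x != -7 && ((!(g + v == -1)) ==> 3*x < 16) && (g + v == -1 ==> 3*x < 12))))) implies it.
Countermodel: at the initial state g = 4, v = 7, x = 5, the precondition holds but the weakest precondition fails.
Answer: invalid


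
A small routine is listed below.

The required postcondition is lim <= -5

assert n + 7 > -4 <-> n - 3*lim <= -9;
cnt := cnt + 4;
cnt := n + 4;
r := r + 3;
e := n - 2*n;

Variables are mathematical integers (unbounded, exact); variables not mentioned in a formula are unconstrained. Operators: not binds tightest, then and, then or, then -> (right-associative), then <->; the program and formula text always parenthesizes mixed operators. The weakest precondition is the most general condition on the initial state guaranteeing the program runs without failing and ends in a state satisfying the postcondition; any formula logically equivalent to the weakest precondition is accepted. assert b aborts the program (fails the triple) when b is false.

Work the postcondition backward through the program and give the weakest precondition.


Working backward. After the program, lim <= -5 must hold.
Before e := n - 2*n: lim <= -5
Before r := r + 3: lim <= -5
Before cnt := n + 4: lim <= -5
Before cnt := cnt + 4: lim <= -5
Before assert n + 7 > -4 <-> n - 3*lim <= -9: (n > -11 <-> n <= 3*lim - 9) and lim <= -5
Answer: WP = (n > -11 <-> n <= 3*lim - 9) and lim <= -5


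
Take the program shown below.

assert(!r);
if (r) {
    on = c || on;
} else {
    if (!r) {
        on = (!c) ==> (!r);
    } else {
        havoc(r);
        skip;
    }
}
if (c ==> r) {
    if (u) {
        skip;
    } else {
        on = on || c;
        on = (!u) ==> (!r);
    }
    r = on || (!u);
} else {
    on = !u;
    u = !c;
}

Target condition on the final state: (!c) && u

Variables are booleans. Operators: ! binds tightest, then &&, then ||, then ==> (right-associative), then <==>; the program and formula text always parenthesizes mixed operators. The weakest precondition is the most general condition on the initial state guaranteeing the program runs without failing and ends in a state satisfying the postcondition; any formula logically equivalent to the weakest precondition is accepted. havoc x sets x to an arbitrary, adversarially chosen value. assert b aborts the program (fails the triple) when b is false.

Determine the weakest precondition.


Working backward. After the program, (!c) && u must hold.
Then branch requires (u ==> ((!c) && u)) && ((!u) ==> ((!c) && u)); else branch requires !c.
Before the if: ((c ==> r) ==> ((u ==> ((!c) && u)) && ((!u) ==> ((!c) && u)))) && ((!(c ==> r)) ==> (!c))
Then branch requires ((c ==> r) ==> ((u ==> ((!c) && u)) && ((!u) ==> ((!c) && u)))) && ((!(c ==> r)) ==> (!c)); else branch requires ((!r) ==> (((c ==> r) ==> ((u ==> ((!c) && u)) && ((!u) ==> ((!c) && u)))) && ((!(c ==> r)) ==> (!c)))) && (r ==> ((u ==> ((!c) && u)) && ((!u) ==> ((!c) && u)) && ((!c) ==> ((u ==> ((!c) && u)) && ((!u) ==> ((!c) && u)))) && (c ==> (!c)))).
Before the if: (r ==> (((c ==> r) ==> ((u ==> ((!c) && u)) && ((!u) ==> ((!c) && u)))) && ((!(c ==> r)) ==> (!c)))) && ((!r) ==> (((!r) ==> (((c ==> r) ==> ((u ==> ((!c) && u)) && ((!u) ==> ((!c) && u)))) && ((!(c ==> r)) ==> (!c)))) && (r ==> ((u ==> ((!c) && u)) && ((!u) ==> ((!c) && u)) && ((!c) ==> ((u ==> ((!c) && u)) && ((!u) ==> ((!c) && u)))) && (c ==> (!c))))))
Before assert !r: (!r) && (r ==> (((c ==> r) ==> ((u ==> ((!c) && u)) && ((!u) ==> ((!c) && u)))) && ((!(c ==> r)) ==> (!c)))) && ((!r) ==> (((!r) ==> (((c ==> r) ==> ((u ==> ((!c) && u)) && ((!u) ==> ((!c) && u)))) && ((!(c ==> r)) ==> (!c)))) && (r ==> ((u ==> ((!c) && u)) && ((!u) ==> ((!c) && u)) && ((!c) ==> ((u ==> ((!c) && u)) && ((!u) ==> ((!c) && u)))) && (c ==> (!c))))))
Answer: WP = (!r) && (r ==> (((c ==> r) ==> ((u ==> ((!c) && u)) && ((!u) ==> ((!c) && u)))) && ((!(c ==> r)) ==> (!c)))) && ((!r) ==> (((!r) ==> (((c ==> r) ==> ((u ==> ((!c) && u)) && ((!u) ==> ((!c) && u)))) && ((!(c ==> r)) ==> (!c)))) && (r ==> ((u ==> ((!c) && u)) && ((!u) ==> ((!c) && u)) && ((!c) ==> ((u ==> ((!c) && u)) && ((!u) ==> ((!c) && u)))) && (c ==> (!c))))))


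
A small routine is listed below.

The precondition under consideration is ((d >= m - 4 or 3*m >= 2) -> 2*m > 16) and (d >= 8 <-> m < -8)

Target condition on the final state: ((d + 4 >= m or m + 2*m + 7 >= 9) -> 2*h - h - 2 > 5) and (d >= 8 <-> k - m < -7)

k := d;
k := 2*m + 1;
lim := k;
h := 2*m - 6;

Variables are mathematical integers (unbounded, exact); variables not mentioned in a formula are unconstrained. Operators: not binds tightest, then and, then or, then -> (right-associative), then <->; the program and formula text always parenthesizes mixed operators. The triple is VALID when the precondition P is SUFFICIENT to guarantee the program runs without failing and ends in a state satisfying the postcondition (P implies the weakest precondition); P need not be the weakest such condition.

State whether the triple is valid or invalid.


Working backward. After the program, the postcondition ((d + 4 >= m or m + 2*m + 7 >= 9) -> 2*h - h - 2 > 5) and (d >= 8 <-> k - m < -7) must hold; in canonical form it is ((d >= m - 4 or 3*m >= 2) -> h > 7) and (d >= 8 <-> k < m - 7).
Before h := 2*m - 6: ((d >= m - 4 or 3*m >= 2) -> 2*m > 13) and (d >= 8 <-> k < m - 7)
Before lim := k: ((d >= m - 4 or 3*m >= 2) -> 2*m > 13) and (d >= 8 <-> k < m - 7)
Before k := 2*m + 1: ((d >= m - 4 or 3*m >= 2) -> 2*m > 13) and (d >= 8 <-> m < -8)
Before k := d: ((d >= m - 4 or 3*m >= 2) -> 2*m > 13) and (d >= 8 <-> m < -8)
The weakest precondition is ((d >= m - 4 or 3*m >= 2) -> 2*m > 13) and (d >= 8 <-> m < -8).
Check whether ((d >= m - 4 or 3*m >= 2) -> 2*m > 16) and (d >= 8 <-> m < -8) implies it.
Every state satisfying the precondition satisfies the weakest precondition: the implication holds.
Answer: valid


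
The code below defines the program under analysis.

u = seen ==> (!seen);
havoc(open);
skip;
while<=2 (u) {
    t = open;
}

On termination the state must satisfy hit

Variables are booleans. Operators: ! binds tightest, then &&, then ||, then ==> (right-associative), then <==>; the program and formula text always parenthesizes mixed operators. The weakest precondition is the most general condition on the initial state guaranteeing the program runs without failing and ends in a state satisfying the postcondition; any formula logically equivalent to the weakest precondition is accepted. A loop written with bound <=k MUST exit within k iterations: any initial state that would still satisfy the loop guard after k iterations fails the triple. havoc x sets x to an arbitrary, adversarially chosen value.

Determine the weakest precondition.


Working backward. After the program, hit must hold.
Before the loop (bound <=2), unroll the exhaustion recursion (WP_0 = exit-now case; WP_j = one more guarded iteration, up to j = 2):
  WP_0: (!u) && hit
  WP_1: (u ==> ((!u) && hit)) && ((!u) ==> hit)
  WP_2: (u ==> ((u ==> ((!u) && hit)) && ((!u) ==> hit))) && ((!u) ==> hit)
So before the loop: (u ==> ((u ==> ((!u) && hit)) && ((!u) ==> hit))) && ((!u) ==> hit)
Before skip: (u ==> ((u ==> ((!u) && hit)) && ((!u) ==> hit))) && ((!u) ==> hit)
Before havoc open: (u ==> ((u ==> ((!u) && hit)) && ((!u) ==> hit))) && ((!u) ==> hit)
Before u := seen ==> (!seen): ((seen ==> (!seen)) ==> (((seen ==> (!seen)) ==> ((!(seen ==> (!seen))) && hit)) && ((!(seen ==> (!seen))) ==> hit))) && ((!(seen ==> (!seen))) ==> hit)
Answer: WP = ((seen ==> (!seen)) ==> (((seen ==> (!seen)) ==> ((!(seen ==> (!seen))) && hit)) && ((!(seen ==> (!seen))) ==> hit))) && ((!(seen ==> (!seen))) ==> hit)


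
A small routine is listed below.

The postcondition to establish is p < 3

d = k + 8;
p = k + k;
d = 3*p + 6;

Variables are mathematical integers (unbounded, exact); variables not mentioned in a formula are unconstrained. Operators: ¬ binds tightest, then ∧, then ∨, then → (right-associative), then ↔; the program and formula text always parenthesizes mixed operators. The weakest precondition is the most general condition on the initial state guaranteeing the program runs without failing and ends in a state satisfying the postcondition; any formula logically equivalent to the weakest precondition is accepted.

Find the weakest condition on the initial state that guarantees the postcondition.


Working backward. After the program, p < 3 must hold.
Before d := 3*p + 6: p < 3
Before p := k + k: 2*k < 3
Before d := k + 8: 2*k < 3
Answer: WP = 2*k < 3


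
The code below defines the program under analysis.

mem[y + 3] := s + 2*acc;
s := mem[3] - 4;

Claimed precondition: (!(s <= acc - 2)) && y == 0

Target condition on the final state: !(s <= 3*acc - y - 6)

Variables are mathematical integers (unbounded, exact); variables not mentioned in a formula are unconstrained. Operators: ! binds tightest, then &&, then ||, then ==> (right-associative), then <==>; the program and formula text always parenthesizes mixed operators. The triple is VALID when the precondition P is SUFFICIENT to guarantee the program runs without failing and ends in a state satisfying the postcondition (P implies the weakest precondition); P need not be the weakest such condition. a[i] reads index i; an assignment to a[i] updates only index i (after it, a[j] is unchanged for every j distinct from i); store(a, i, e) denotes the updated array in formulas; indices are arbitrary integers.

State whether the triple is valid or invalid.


Working backward. After the program, the postcondition !(s <= 3*acc - y - 6) must hold; in canonical form it is !(s + y <= 3*acc - 6).
Before s := mem[3] - 4: !(mem[3] + y <= 3*acc - 2)
Before mem[y + 3] := s + 2*acc: !(store(mem, y + 3, 2*acc + s)[3] + y <= 3*acc - 2)
The weakest precondition is !(store(mem, y + 3, 2*acc + s)[3] + y <= 3*acc - 2).
Check whether (!(s <= acc - 2)) && y == 0 implies it.
Every state satisfying the precondition satisfies the weakest precondition: the implication holds.
Answer: valid


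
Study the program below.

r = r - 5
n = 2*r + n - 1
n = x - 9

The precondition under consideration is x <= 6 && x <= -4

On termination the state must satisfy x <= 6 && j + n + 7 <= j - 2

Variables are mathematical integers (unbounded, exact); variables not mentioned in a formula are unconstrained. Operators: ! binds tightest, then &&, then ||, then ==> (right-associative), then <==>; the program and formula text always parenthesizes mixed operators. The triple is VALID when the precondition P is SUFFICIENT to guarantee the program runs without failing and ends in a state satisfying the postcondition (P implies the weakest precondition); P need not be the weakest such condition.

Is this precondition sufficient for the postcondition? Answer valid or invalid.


Working backward. After the program, the postcondition x <= 6 && j + n + 7 <= j - 2 must hold; in canonical form it is x <= 6 && n <= -9.
Before n := x - 9: x <= 6 && x <= 0
Before n := 2*r + n - 1: x <= 6 && x <= 0
Before r := r - 5: x <= 6 && x <= 0
The weakest precondition is x <= 6 && x <= 0.
Check whether x <= 6 && x <= -4 implies it.
Every state satisfying the precondition satisfies the weakest precondition: the implication holds.
Answer: valid


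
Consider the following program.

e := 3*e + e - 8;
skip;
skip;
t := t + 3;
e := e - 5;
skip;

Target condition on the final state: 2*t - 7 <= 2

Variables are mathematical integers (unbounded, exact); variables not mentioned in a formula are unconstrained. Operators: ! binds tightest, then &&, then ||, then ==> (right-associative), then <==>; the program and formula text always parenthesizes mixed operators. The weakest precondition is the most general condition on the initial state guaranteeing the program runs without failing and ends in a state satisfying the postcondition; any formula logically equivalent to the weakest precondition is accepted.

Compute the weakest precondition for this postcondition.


Working backward. After the program, the postcondition 2*t - 7 <= 2 must hold; in canonical form it is 2*t <= 9.
Before skip: 2*t <= 9
Before e := e - 5: 2*t <= 9
Before t := t + 3: 2*t <= 3
Before skip: 2*t <= 3
Before skip: 2*t <= 3
Before e := 3*e + e - 8: 2*t <= 3
Answer: WP = 2*t <= 3


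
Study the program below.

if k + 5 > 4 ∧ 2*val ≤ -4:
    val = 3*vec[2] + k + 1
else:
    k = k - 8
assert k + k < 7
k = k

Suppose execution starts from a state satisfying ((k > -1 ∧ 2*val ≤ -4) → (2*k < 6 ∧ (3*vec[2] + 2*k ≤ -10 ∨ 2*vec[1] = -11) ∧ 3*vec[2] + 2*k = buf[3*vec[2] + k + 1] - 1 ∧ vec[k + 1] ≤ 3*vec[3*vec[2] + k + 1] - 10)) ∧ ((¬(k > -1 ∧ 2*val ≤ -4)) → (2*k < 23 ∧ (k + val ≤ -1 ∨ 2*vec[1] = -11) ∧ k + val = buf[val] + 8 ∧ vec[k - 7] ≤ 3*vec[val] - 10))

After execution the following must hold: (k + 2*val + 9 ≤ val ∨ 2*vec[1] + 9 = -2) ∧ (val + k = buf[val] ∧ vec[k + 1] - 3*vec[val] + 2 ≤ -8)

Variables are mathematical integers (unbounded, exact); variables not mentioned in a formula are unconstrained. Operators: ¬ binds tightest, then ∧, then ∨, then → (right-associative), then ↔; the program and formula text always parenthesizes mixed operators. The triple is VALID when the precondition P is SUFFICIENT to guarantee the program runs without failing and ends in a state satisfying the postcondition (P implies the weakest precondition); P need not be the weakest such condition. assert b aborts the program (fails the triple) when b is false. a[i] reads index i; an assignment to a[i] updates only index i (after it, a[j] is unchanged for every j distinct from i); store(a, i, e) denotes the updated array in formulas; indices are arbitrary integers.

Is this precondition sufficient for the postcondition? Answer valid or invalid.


Working backward. After the program, the postcondition (k + 2*val + 9 ≤ val ∨ 2*vec[1] + 9 = -2) ∧ (val + k = buf[val] ∧ vec[k + 1] - 3*vec[val] + 2 ≤ -8) must hold; in canonical form it is (k + val ≤ -9 ∨ 2*vec[1] = -11) ∧ k + val = buf[val] ∧ vec[k + 1] ≤ 3*vec[val] - 10.
Before k := k: (k + val ≤ -9 ∨ 2*vec[1] = -11) ∧ k + val = buf[val] ∧ vec[k + 1] ≤ 3*vec[val] - 10
Before assert k + k < 7: 2*k < 7 ∧ (k + val ≤ -9 ∨ 2*vec[1] = -11) ∧ k + val = buf[val] ∧ vec[k + 1] ≤ 3*vec[val] - 10
Then branch requires 2*k < 7 ∧ (3*vec[2] + 2*k ≤ -10 ∨ 2*vec[1] = -11) ∧ 3*vec[2] + 2*k = buf[3*vec[2] + k + 1] - 1 ∧ vec[k + 1] ≤ 3*vec[3*vec[2] + k + 1] - 10; else branch requires 2*k < 23 ∧ (k + val ≤ -1 ∨ 2*vec[1] = -11) ∧ k + val = buf[val] + 8 ∧ vec[k - 7] ≤ 3*vec[val] - 10.
Before the if: ((k > -1 ∧ 2*val ≤ -4) → (2*k < 7 ∧ (3*vec[2] + 2*k ≤ -10 ∨ 2*vec[1] = -11) ∧ 3*vec[2] + 2*k = buf[3*vec[2] + k + 1] - 1 ∧ vec[k + 1] ≤ 3*vec[3*vec[2] + k + 1] - 10)) ∧ ((¬(k > -1 ∧ 2*val ≤ -4)) → (2*k < 23 ∧ (k + val ≤ -1 ∨ 2*vec[1] = -11) ∧ k + val = buf[val] + 8 ∧ vec[k - 7] ≤ 3*vec[val] - 10))
The weakest precondition is ((k > -1 ∧ 2*val ≤ -4) → (2*k < 7 ∧ (3*vec[2] + 2*k ≤ -10 ∨ 2*vec[1] = -11) ∧ 3*vec[2] + 2*k = buf[3*vec[2] + k + 1] - 1 ∧ vec[k + 1] ≤ 3*vec[3*vec[2] + k + 1] - 10)) ∧ ((¬(k > -1 ∧ 2*val ≤ -4)) → (2*k < 23 ∧ (k + val ≤ -1 ∨ 2*vec[1] = -11) ∧ k + val = buf[val] + 8 ∧ vec[k - 7] ≤ 3*vec[val] - 10)).
Check whether ((k > -1 ∧ 2*val ≤ -4) → (2*k < 6 ∧ (3*vec[2] + 2*k ≤ -10 ∨ 2*vec[1] = -11) ∧ 3*vec[2] + 2*k = buf[3*vec[2] + k + 1] - 1 ∧ vec[k + 1] ≤ 3*vec[3*vec[2] + k + 1] - 10)) ∧ ((¬(k > -1 ∧ 2*val ≤ -4)) → (2*k < 23 ∧ (k + val ≤ -1 ∨ 2*vec[1] = -11) ∧ k + val = buf[val] + 8 ∧ vec[k - 7] ≤ 3*vec[val] - 10)) implies it.
Every state satisfying the precondition satisfies the weakest precondition: the implication holds.
Answer: valid
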